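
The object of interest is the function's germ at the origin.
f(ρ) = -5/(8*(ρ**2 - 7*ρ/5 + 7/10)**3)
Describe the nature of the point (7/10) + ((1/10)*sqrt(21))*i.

The denominator factor ρ**2 - 7*ρ/5 + 7/10 vanishes at (7/10) + ((1/10)*sqrt(21))*i and appears to the power 3; the numerator there equals -5/8, nonzero, and no other factor vanishes.
Hence a pole whose order is the multiplicity, 3.

The point is a pole of order 3.


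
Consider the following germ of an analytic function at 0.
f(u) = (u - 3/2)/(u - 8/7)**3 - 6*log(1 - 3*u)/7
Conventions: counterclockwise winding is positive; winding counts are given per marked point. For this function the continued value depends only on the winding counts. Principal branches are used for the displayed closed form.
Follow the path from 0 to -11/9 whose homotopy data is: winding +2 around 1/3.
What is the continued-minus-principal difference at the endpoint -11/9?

Continued minus principal equals -(24/7)*pi*i.

The rational part is single-valued and drops out of the difference; each branch term changes only by its own monodromy.
(-6/7)*log(1 - u/(1/3)): each positive loop around 1/3 adds 2*pi*i to the log, so winding +2 contributes (-6/7)*(2)*2*pi*i = -(24/7)*pi*i.
Summing the contributions at u = -11/9 gives -(24/7)*pi*i.


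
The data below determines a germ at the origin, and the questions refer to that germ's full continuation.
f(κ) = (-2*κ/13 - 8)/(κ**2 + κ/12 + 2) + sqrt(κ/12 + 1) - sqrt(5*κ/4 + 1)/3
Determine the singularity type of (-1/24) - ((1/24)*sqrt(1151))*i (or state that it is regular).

The point is a pole of order 1.

The denominator factor κ**2 + κ/12 + 2 vanishes at (-1/24) - ((1/24)*sqrt(1151))*i and appears to the power 1; the numerator there equals (-1247/156) + ((1/156)*sqrt(1151))*i, nonzero, and no other factor vanishes.
The branch terms are analytic at this point.
Hence a pole whose order is the multiplicity, 1.


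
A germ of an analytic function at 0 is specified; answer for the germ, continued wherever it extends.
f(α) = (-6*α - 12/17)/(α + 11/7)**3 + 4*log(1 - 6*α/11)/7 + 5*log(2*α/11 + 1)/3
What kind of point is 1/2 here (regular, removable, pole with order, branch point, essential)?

Denominator factors: α + 11/7 = 29/14 at α = 1/2 — none vanishes.
Branch term log(1 - α/(-11/2)): argument at 1/2 is 12/11, nonzero, so 1/2 is not its branch point (a point on a principal cut is still regular for the continued germ).
Branch term log(1 - α/(11/6)): argument at 1/2 is 8/11, nonzero, so 1/2 is not its branch point (a point on a principal cut is still regular for the continued germ).
So the germ continues analytically to 1/2.

The point is a regular point.


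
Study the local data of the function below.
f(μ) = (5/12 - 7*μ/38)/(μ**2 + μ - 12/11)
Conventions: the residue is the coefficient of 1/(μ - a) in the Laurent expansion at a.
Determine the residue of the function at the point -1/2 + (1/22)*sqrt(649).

The factor μ**2 + μ - 12/11 splits as (μ - a)(μ - a') with a = -1/2 + (1/22)*sqrt(649), a' = -1/2 - (1/22)*sqrt(649). At the order-1 pole a set g(μ) = (μ - a)*f(μ) = [5/12 - 7*μ/38] / (μ - a').
Simple pole: residue = g(a) at a = -1/2 + (1/22)*sqrt(649), which is -7/76 + (29/3363)*sqrt(649).

The residue is -7/76 + (29/3363)*sqrt(649).


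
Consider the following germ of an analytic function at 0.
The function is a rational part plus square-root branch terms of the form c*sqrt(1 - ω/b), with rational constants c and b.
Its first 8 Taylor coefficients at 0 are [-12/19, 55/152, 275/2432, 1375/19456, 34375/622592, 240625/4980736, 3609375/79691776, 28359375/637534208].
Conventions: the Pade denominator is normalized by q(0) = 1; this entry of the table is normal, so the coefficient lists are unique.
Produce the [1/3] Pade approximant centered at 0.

Taylor coefficients needed (read off): a_0 = -12/19, a_1 = 55/152, a_2 = 275/2432, a_3 = 1375/19456, a_4 = 34375/622592.
Write the denominator as Q(ω) = 1 + q1*ω + q2*ω^2 + q3*ω^3. Requiring Q*f - P = O(ω^5) with deg P <= 1 kills the coefficients of ω^2..ω^4 in Q*f:
  ω^2: a_2 + q1*a_1 + q2*a_0 = 0, i.e. 275/2432 + (55/152)*q1 + (-12/19)*q2 = 0.
  ω^3: a_3 + q1*a_2 + q2*a_1 + q3*a_0 = 0, i.e. 1375/19456 + (275/2432)*q1 + (55/152)*q2 + (-12/19)*q3 = 0.
  ω^4: a_4 + q1*a_3 + q2*a_2 + q3*a_1 = 0, i.e. 34375/622592 + (1375/19456)*q1 + (275/2432)*q2 + (55/152)*q3 = 0.
Solving this linear system: q1 = -499/1040, q2 = -319/3328, q3 = -385/13312.
The numerator is Q*f truncated at degree 1: P0 = a_0 = -12/19; P1 = a_1 + q1*a_0 = 6569/9880.

The Pade approximant has numerator coefficients [-12/19, 6569/9880]; denominator coefficients [1, -499/1040, -319/3328, -385/13312].


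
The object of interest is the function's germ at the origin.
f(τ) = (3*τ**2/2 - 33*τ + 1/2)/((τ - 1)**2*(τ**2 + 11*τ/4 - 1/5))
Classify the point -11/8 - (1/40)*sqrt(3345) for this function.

The point is a pole of order 1.

The denominator factor τ**2 + 11*τ/4 - 1/5 vanishes at -11/8 - (1/40)*sqrt(3345) and appears to the power 1; the numerator there equals 16591/320 + (297/320)*sqrt(3345), nonzero, and no other factor vanishes.
Hence a pole whose order is the multiplicity, 1.


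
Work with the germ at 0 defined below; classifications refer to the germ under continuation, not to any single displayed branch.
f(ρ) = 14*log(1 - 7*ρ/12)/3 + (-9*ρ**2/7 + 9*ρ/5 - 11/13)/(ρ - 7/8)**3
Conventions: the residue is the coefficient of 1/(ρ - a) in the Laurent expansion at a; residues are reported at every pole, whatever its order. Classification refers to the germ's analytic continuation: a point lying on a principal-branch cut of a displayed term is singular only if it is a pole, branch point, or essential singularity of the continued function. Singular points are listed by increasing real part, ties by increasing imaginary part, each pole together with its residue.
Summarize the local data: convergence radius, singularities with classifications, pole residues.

Radius of convergence at 0: 7/8.
At 7/8: a pole of order 3; residue -9/7.
At 12/7: a logarithmic branch point.

Denominator factor (ρ - 7/8)^3: pole of order 3 at 7/8, modulus 7/8.
Branch term (14/3)*log(1 - ρ/(12/7)): its argument vanishes at ρ = 12/7, a logarithmic branch point, modulus 12/7.
The radius of convergence is the smallest modulus among the singular points: 7/8.
The branch term is analytic at 7/8 and contributes nothing to the residue; only the rational part matters.
At the order-3 pole 7/8 set g(ρ) = (ρ - (7/8))^3*(rational part) = -9*ρ**2/7 + 9*ρ/5 - 11/13.
Order-3 pole: residue = g''(a)/2; g''(7/8) = -18/7, so the residue is -9/7.
List the singular points by increasing real part (a conjugate pair: the negative imaginary part first).


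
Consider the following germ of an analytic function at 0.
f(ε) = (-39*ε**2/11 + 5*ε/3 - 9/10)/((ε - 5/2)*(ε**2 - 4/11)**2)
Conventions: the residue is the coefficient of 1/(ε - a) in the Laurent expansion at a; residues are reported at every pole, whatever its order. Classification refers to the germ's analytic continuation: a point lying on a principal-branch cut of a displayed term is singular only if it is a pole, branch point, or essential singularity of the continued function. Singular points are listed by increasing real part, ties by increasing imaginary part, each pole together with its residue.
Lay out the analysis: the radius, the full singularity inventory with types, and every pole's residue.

Denominator factor (ε**2 - 4/11)^2: discriminant 16/11, real irrational roots (2/11)*sqrt(11) and -(2/11)*sqrt(11); poles of order 2, moduli (2/11)*sqrt(11) and (2/11)*sqrt(11).
Denominator factor (ε - 5/2): pole of order 1 at 5/2, modulus 5/2.
The radius of convergence is the smallest modulus among the singular points: (2/11)*sqrt(11).
The factor ε**2 - 4/11 splits as (ε - a)(ε - a') with a = -(2/11)*sqrt(11), a' = (2/11)*sqrt(11). At the order-2 pole a set g(ε) = (ε - a)^2*f(ε) = [(-39*ε**2/11 + 5*ε/3 - 9/10)/(ε - 5/2)] / (ε - a')^2.
Order-2 pole: residue = g'(a); g'(-(2/11)*sqrt(11)) = 7414/27195 - (3281/58016)*sqrt(11), so the residue is 7414/27195 - (3281/58016)*sqrt(11).
The factor ε**2 - 4/11 splits as (ε - a)(ε - a') with a = (2/11)*sqrt(11), a' = -(2/11)*sqrt(11). At the order-2 pole a set g(ε) = (ε - a)^2*f(ε) = [(-39*ε**2/11 + 5*ε/3 - 9/10)/(ε - 5/2)] / (ε - a')^2.
Order-2 pole: residue = g'(a); g'((2/11)*sqrt(11)) = 7414/27195 + (3281/58016)*sqrt(11), so the residue is 7414/27195 + (3281/58016)*sqrt(11).
At the order-1 pole 5/2 set g(ε) = (ε - (5/2))*f(ε) = (-39*ε**2/11 + 5*ε/3 - 9/10)/(ε**2 - 4/11)**2.
Simple pole: residue = g(a) at a = 5/2, which is -14828/27195.
List the singular points by increasing real part (a conjugate pair: the negative imaginary part first).

Radius of convergence at 0: (2/11)*sqrt(11).
At -(2/11)*sqrt(11): a pole of order 2; residue 7414/27195 - (3281/58016)*sqrt(11).
At (2/11)*sqrt(11): a pole of order 2; residue 7414/27195 + (3281/58016)*sqrt(11).
At 5/2: a pole of order 1; residue -14828/27195.


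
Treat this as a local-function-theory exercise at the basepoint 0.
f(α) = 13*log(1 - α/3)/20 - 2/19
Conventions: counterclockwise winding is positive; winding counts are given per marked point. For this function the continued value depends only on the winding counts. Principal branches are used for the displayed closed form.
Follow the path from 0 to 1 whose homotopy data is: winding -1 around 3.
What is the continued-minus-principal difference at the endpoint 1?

The rational part is single-valued and drops out of the difference; each branch term changes only by its own monodromy.
(13/20)*log(1 - α/(3)): each positive loop around 3 adds 2*pi*i to the log, so winding -1 contributes (13/20)*(-1)*2*pi*i = -(13/10)*pi*i.
Summing the contributions at α = 1 gives -(13/10)*pi*i.

Continued minus principal equals -(13/10)*pi*i.


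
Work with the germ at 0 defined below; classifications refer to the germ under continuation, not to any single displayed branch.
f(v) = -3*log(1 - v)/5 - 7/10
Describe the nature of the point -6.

There is no denominator, hence no pole anywhere.
Branch term log(1 - v/(1)): argument at -6 is 7, nonzero, so -6 is not its branch point (a point on a principal cut is still regular for the continued germ).
So the germ continues analytically to -6.

The point is a regular point.


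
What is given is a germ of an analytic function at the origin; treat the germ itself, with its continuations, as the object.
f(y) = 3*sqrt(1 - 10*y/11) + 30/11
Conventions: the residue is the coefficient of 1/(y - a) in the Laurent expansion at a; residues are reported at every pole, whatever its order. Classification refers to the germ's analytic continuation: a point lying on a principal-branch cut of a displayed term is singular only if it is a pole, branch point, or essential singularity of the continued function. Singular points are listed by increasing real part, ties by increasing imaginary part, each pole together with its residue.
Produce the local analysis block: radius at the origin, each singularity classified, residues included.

Branch term (3)*sqrt(1 - y/(11/10)): its argument vanishes at y = 11/10, a square-root branch point, modulus 11/10.
The radius of convergence is the smallest modulus among the singular points: 11/10.

Radius of convergence at 0: 11/10.
At 11/10: an algebraic (square-root) branch point.


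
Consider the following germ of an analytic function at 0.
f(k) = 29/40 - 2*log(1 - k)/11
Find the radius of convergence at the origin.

Branch term (-2/11)*log(1 - k/(1)): its argument vanishes at k = 1, a logarithmic branch point, modulus 1.
The radius of convergence is the smallest modulus among the singular points: 1.

The radius of convergence is 1.


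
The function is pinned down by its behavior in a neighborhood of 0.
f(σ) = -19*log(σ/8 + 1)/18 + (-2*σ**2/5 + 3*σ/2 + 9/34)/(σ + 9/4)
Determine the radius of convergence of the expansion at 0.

Denominator factor (σ + 9/4): pole of order 1 at -9/4, modulus 9/4.
Branch term (-19/18)*log(1 - σ/(-8)): its argument vanishes at σ = -8, a logarithmic branch point, modulus 8.
The radius of convergence is the smallest modulus among the singular points: 9/4.

The radius of convergence is 9/4.


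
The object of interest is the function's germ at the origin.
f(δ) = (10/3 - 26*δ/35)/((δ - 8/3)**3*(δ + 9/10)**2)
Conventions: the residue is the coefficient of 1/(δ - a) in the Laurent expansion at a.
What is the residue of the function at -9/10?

The residue is -53049600/917557207.

At the order-2 pole -9/10 set g(δ) = (δ - (-9/10))^2*f(δ) = (10/3 - 26*δ/35)/(δ - 8/3)**3.
Order-2 pole: residue = g'(a); g'(-9/10) = -53049600/917557207, so the residue is -53049600/917557207.


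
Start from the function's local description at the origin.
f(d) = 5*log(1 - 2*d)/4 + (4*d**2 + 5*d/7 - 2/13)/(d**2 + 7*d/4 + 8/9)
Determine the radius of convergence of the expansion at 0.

Denominator factor (d**2 + 7*d/4 + 8/9): discriminant -71/144, complex-conjugate roots (-7/8) + ((1/24)*sqrt(71))*i and (-7/8) - ((1/24)*sqrt(71))*i; poles of order 1, moduli (2/3)*sqrt(2) and (2/3)*sqrt(2).
Branch term (5/4)*log(1 - d/(1/2)): its argument vanishes at d = 1/2, a logarithmic branch point, modulus 1/2.
The radius of convergence is the smallest modulus among the singular points: 1/2.

The radius of convergence is 1/2.


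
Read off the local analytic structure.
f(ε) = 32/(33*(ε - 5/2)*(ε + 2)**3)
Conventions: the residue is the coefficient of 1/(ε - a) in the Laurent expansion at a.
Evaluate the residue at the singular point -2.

At the order-3 pole -2 set g(ε) = (ε - (-2))^3*f(ε) = 32/(33*(ε - 5/2)).
Order-3 pole: residue = g''(a)/2; g''(-2) = -512/24057, so the residue is -256/24057.

The residue is -256/24057.


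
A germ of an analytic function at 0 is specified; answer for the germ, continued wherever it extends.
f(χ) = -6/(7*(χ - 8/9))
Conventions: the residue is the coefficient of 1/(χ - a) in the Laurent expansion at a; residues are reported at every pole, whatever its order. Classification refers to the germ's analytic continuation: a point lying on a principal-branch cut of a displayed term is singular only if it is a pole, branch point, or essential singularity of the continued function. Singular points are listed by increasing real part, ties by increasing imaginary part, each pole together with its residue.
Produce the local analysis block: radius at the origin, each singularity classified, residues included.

Denominator factor (χ - 8/9): pole of order 1 at 8/9, modulus 8/9.
The radius of convergence is the smallest modulus among the singular points: 8/9.
At the order-1 pole 8/9 set g(χ) = (χ - (8/9))*f(χ) = -6/7.
Simple pole: residue = g(a) at a = 8/9, which is -6/7.

Radius of convergence at 0: 8/9.
At 8/9: a pole of order 1; residue -6/7.


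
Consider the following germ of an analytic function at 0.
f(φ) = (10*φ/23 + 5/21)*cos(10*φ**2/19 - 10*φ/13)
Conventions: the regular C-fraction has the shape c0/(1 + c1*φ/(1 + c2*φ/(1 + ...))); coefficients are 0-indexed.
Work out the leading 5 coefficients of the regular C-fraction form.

Taylor coefficients (expand at 0): a_0 = 5/21, a_1 = 10/23, a_2 = -250/3549, a_3 = -50000/1550913, a_4 = 2189025500/14939944929.
c0 = a_0 = 5/21. Peel one level at a time: if S = 1 + c*φ/S' with S'(0) = 1, then c is the φ-coefficient of S and S' = c*φ/(S - 1).
S_1 = c0/f = 1 + (-42/23)*φ + (324566/89401)*φ^2 + ...; c1 = -42/23.
S_2 = c1*φ/(S_1 - 1) = 1 + (162283/81627)*φ + (24026875/239312619)*φ^2 + ...; c2 = 162283/81627.
S_3 = c2*φ/(S_2 - 1) = 1 + (-552618125/10942904973)*φ + (40041233981800/253692492533337)*φ^2 + ...; c3 = -552618125/10942904973.
S_4 = c3*φ/(S_3 - 1) = 1 + (487458500648/155966134225)*φ + ...; c4 = 487458500648/155966134225.

The regular C-fraction coefficients are [5/21, -42/23, 162283/81627, -552618125/10942904973, 487458500648/155966134225].


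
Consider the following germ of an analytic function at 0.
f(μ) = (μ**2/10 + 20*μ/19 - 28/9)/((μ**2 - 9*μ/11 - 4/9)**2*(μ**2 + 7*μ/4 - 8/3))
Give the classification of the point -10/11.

The point is a regular point.

Denominator factors: μ**2 - 9*μ/11 - 4/9 = 1226/1089 at μ = -10/11; μ**2 + 7*μ/4 - 8/3 = -2491/726 at μ = -10/11 — none vanishes.
So the germ continues analytically to -10/11.


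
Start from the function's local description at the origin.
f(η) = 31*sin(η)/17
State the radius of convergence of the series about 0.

The factor sin(η) is entire and contributes no finite singular point.
The polynomial part has no poles.
No finite singular points: the Taylor series at 0 converges everywhere.

The radius of convergence is infinite.


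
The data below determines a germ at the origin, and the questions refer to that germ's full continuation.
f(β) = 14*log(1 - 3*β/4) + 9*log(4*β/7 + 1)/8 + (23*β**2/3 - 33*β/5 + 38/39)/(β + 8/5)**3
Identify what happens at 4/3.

The term (14)*log(1 - β/(4/3)) has argument 1 - 4/3/(4/3) = 0 at 4/3: a logarithmic (infinitely-sheeted) branch point; the remaining terms are analytic or single-valued there.

The point is a logarithmic branch point.


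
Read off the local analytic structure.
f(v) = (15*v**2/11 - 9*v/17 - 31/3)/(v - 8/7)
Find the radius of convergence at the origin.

The radius of convergence is 8/7.

Denominator factor (v - 8/7): pole of order 1 at 8/7, modulus 8/7.
The radius of convergence is the smallest modulus among the singular points: 8/7.


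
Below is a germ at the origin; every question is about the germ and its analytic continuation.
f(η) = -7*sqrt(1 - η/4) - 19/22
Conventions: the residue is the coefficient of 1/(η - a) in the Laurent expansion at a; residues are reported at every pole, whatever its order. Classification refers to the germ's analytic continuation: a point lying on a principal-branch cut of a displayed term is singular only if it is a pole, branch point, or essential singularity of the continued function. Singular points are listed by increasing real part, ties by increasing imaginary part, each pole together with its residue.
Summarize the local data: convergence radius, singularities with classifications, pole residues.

Branch term (-7)*sqrt(1 - η/(4)): its argument vanishes at η = 4, a square-root branch point, modulus 4.
The radius of convergence is the smallest modulus among the singular points: 4.

Radius of convergence at 0: 4.
At 4: an algebraic (square-root) branch point.


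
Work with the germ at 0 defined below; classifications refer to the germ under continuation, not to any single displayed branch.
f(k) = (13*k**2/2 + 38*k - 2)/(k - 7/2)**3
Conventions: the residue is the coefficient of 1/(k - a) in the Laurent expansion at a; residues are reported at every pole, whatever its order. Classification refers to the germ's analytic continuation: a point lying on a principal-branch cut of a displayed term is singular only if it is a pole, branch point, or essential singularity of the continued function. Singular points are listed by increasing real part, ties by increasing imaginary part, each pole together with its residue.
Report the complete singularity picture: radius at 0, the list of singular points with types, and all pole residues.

Radius of convergence at 0: 7/2.
At 7/2: a pole of order 3; residue 13/2.

Denominator factor (k - 7/2)^3: pole of order 3 at 7/2, modulus 7/2.
The radius of convergence is the smallest modulus among the singular points: 7/2.
At the order-3 pole 7/2 set g(k) = (k - (7/2))^3*f(k) = 13*k**2/2 + 38*k - 2.
Order-3 pole: residue = g''(a)/2; g''(7/2) = 13, so the residue is 13/2.


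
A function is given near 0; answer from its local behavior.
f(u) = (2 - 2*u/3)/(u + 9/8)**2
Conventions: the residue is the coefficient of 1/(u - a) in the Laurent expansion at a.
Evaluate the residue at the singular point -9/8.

The residue is -2/3.

At the order-2 pole -9/8 set g(u) = (u - (-9/8))^2*f(u) = 2 - 2*u/3.
Order-2 pole: residue = g'(a); g'(-9/8) = -2/3, so the residue is -2/3.


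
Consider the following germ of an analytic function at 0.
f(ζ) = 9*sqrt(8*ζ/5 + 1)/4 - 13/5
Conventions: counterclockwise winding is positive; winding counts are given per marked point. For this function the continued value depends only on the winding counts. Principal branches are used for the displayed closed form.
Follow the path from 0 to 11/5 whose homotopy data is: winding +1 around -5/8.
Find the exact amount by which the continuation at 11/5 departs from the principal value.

Continued minus principal equals -(9/10)*sqrt(113).

The rational part is single-valued and drops out of the difference; each branch term changes only by its own monodromy.
(9/4)*sqrt(1 - ζ/(-5/8)): winding +1 is odd, the square root flips sign, contributing -2*(9/4)*sqrt(1 - (11/5)/(-5/8)) = -2*(9/4)*sqrt(113/25) = -(9/10)*sqrt(113).
Summing the contributions at ζ = 11/5 gives -(9/10)*sqrt(113).


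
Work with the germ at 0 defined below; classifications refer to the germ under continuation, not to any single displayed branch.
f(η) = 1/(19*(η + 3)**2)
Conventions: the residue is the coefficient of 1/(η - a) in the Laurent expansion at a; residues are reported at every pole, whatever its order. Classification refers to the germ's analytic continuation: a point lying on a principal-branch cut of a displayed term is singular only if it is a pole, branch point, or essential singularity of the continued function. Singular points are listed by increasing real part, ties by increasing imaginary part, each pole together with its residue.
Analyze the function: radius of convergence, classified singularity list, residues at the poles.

Denominator factor (η + 3)^2: pole of order 2 at -3, modulus 3.
The radius of convergence is the smallest modulus among the singular points: 3.
At the order-2 pole -3 set g(η) = (η - (-3))^2*f(η) = 1/19.
Order-2 pole: residue = g'(a); g'(-3) = 0, so the residue is 0.

Radius of convergence at 0: 3.
At -3: a pole of order 2; residue 0.


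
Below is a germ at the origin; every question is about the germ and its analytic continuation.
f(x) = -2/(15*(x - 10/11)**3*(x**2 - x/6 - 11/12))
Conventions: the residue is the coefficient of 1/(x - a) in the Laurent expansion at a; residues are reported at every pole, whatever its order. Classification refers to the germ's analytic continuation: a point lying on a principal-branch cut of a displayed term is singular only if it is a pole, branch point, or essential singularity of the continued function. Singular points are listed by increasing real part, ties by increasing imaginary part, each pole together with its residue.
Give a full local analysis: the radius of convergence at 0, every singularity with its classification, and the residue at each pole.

Radius of convergence at 0: -1/12 + (1/12)*sqrt(133).
At 1/12 - (1/12)*sqrt(133): a pole of order 1; residue -3029867104/216217755 + (6982362112/5751392283)*sqrt(133).
At 10/11: a pole of order 3; residue 6059734208/216217755.
At 1/12 + (1/12)*sqrt(133): a pole of order 1; residue -3029867104/216217755 - (6982362112/5751392283)*sqrt(133).

Denominator factor (x**2 - x/6 - 11/12): discriminant 133/36, real irrational roots 1/12 + (1/12)*sqrt(133) and 1/12 - (1/12)*sqrt(133); poles of order 1, moduli 1/12 + (1/12)*sqrt(133) and -1/12 + (1/12)*sqrt(133).
Denominator factor (x - 10/11)^3: pole of order 3 at 10/11, modulus 10/11.
The radius of convergence is the smallest modulus among the singular points: -1/12 + (1/12)*sqrt(133).
The factor x**2 - x/6 - 11/12 splits as (x - a)(x - a') with a = 1/12 - (1/12)*sqrt(133), a' = 1/12 + (1/12)*sqrt(133). At the order-1 pole a set g(x) = (x - a)*f(x) = [-2/(15*(x - 10/11)**3)] / (x - a').
Simple pole: residue = g(a) at a = 1/12 - (1/12)*sqrt(133), which is -3029867104/216217755 + (6982362112/5751392283)*sqrt(133).
At the order-3 pole 10/11 set g(x) = (x - (10/11))^3*f(x) = -2/(15*(x**2 - x/6 - 11/12)).
Order-3 pole: residue = g''(a)/2; g''(10/11) = 12119468416/216217755, so the residue is 6059734208/216217755.
The factor x**2 - x/6 - 11/12 splits as (x - a)(x - a') with a = 1/12 + (1/12)*sqrt(133), a' = 1/12 - (1/12)*sqrt(133). At the order-1 pole a set g(x) = (x - a)*f(x) = [-2/(15*(x - 10/11)**3)] / (x - a').
Simple pole: residue = g(a) at a = 1/12 + (1/12)*sqrt(133), which is -3029867104/216217755 - (6982362112/5751392283)*sqrt(133).
List the singular points by increasing real part (a conjugate pair: the negative imaginary part first).


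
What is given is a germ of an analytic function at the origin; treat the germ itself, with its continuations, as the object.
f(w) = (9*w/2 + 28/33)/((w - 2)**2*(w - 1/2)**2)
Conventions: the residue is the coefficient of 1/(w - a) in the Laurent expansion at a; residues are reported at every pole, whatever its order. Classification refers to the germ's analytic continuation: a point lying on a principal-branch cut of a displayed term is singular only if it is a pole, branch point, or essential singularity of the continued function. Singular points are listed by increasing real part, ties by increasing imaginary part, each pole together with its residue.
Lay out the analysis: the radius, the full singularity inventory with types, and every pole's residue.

Denominator factor (w - 1/2)^2: pole of order 2 at 1/2, modulus 1/2.
Denominator factor (w - 2)^2: pole of order 2 at 2, modulus 2.
The radius of convergence is the smallest modulus among the singular points: 1/2.
At the order-2 pole 1/2 set g(w) = (w - (1/2))^2*f(w) = (9*w/2 + 28/33)/(w - 2)**2.
Order-2 pole: residue = g'(a); g'(1/2) = 3418/891, so the residue is 3418/891.
At the order-2 pole 2 set g(w) = (w - (2))^2*f(w) = (9*w/2 + 28/33)/(w - 1/2)**2.
Order-2 pole: residue = g'(a); g'(2) = -3418/891, so the residue is -3418/891.
List the singular points by increasing real part (a conjugate pair: the negative imaginary part first).

Radius of convergence at 0: 1/2.
At 1/2: a pole of order 2; residue 3418/891.
At 2: a pole of order 2; residue -3418/891.


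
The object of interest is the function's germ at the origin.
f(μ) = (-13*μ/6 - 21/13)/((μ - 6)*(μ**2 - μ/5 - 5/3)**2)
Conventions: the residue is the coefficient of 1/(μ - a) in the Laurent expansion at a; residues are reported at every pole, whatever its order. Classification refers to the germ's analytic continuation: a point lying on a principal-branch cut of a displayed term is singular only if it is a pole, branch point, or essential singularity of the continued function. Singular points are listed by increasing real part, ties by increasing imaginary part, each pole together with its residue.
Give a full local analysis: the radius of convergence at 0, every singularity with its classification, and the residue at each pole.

Radius of convergence at 0: -1/10 + (1/30)*sqrt(1509).
At 1/10 - (1/30)*sqrt(1509): a pole of order 2; residue 21375/3211117 + (415380250/812441501053)*sqrt(1509).
At 1/10 + (1/30)*sqrt(1509): a pole of order 2; residue 21375/3211117 - (415380250/812441501053)*sqrt(1509).
At 6: a pole of order 1; residue -42750/3211117.

Denominator factor (μ**2 - μ/5 - 5/3)^2: discriminant 503/75, real irrational roots 1/10 + (1/30)*sqrt(1509) and 1/10 - (1/30)*sqrt(1509); poles of order 2, moduli 1/10 + (1/30)*sqrt(1509) and -1/10 + (1/30)*sqrt(1509).
Denominator factor (μ - 6): pole of order 1 at 6, modulus 6.
The radius of convergence is the smallest modulus among the singular points: -1/10 + (1/30)*sqrt(1509).
The factor μ**2 - μ/5 - 5/3 splits as (μ - a)(μ - a') with a = 1/10 - (1/30)*sqrt(1509), a' = 1/10 + (1/30)*sqrt(1509). At the order-2 pole a set g(μ) = (μ - a)^2*f(μ) = [(-13*μ/6 - 21/13)/(μ - 6)] / (μ - a')^2.
Order-2 pole: residue = g'(a); g'(1/10 - (1/30)*sqrt(1509)) = 21375/3211117 + (415380250/812441501053)*sqrt(1509), so the residue is 21375/3211117 + (415380250/812441501053)*sqrt(1509).
The factor μ**2 - μ/5 - 5/3 splits as (μ - a)(μ - a') with a = 1/10 + (1/30)*sqrt(1509), a' = 1/10 - (1/30)*sqrt(1509). At the order-2 pole a set g(μ) = (μ - a)^2*f(μ) = [(-13*μ/6 - 21/13)/(μ - 6)] / (μ - a')^2.
Order-2 pole: residue = g'(a); g'(1/10 + (1/30)*sqrt(1509)) = 21375/3211117 - (415380250/812441501053)*sqrt(1509), so the residue is 21375/3211117 - (415380250/812441501053)*sqrt(1509).
At the order-1 pole 6 set g(μ) = (μ - (6))*f(μ) = (-13*μ/6 - 21/13)/(μ**2 - μ/5 - 5/3)**2.
Simple pole: residue = g(a) at a = 6, which is -42750/3211117.
List the singular points by increasing real part (a conjugate pair: the negative imaginary part first).


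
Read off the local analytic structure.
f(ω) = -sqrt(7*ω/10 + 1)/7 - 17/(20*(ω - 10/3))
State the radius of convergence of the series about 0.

The radius of convergence is 10/7.

Denominator factor (ω - 10/3): pole of order 1 at 10/3, modulus 10/3.
Branch term (-1/7)*sqrt(1 - ω/(-10/7)): its argument vanishes at ω = -10/7, a square-root branch point, modulus 10/7.
The radius of convergence is the smallest modulus among the singular points: 10/7.


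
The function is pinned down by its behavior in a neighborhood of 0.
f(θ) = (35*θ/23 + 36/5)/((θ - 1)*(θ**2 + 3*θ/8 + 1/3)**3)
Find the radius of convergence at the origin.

Denominator factor (θ**2 + 3*θ/8 + 1/3)^3: discriminant -229/192, complex-conjugate roots (-3/16) + ((1/48)*sqrt(687))*i and (-3/16) - ((1/48)*sqrt(687))*i; poles of order 3, moduli (1/3)*sqrt(3) and (1/3)*sqrt(3).
Denominator factor (θ - 1): pole of order 1 at 1, modulus 1.
The radius of convergence is the smallest modulus among the singular points: (1/3)*sqrt(3).

The radius of convergence is (1/3)*sqrt(3).


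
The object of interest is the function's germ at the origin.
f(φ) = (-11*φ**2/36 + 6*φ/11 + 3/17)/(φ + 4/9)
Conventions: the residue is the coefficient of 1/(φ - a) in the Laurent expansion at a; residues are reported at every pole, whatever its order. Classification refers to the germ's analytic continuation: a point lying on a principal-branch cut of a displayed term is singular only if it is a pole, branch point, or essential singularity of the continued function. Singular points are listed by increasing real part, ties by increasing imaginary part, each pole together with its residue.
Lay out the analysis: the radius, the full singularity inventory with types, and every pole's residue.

Denominator factor (φ + 4/9): pole of order 1 at -4/9, modulus 4/9.
The radius of convergence is the smallest modulus among the singular points: 4/9.
At the order-1 pole -4/9 set g(φ) = (φ - (-4/9))*f(φ) = -11*φ**2/36 + 6*φ/11 + 3/17.
Simple pole: residue = g(a) at a = -4/9, which is -17219/136323.

Radius of convergence at 0: 4/9.
At -4/9: a pole of order 1; residue -17219/136323.


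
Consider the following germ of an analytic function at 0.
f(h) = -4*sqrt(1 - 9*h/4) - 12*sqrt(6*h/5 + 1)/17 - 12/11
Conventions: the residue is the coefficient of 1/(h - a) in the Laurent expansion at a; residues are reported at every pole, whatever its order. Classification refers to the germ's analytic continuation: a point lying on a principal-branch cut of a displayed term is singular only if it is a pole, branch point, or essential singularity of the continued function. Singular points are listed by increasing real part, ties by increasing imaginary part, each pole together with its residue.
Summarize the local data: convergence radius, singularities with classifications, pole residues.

Radius of convergence at 0: 4/9.
At -5/6: an algebraic (square-root) branch point.
At 4/9: an algebraic (square-root) branch point.

Branch term (-4)*sqrt(1 - h/(4/9)): its argument vanishes at h = 4/9, a square-root branch point, modulus 4/9.
Branch term (-12/17)*sqrt(1 - h/(-5/6)): its argument vanishes at h = -5/6, a square-root branch point, modulus 5/6.
The radius of convergence is the smallest modulus among the singular points: 4/9.
List the singular points by increasing real part (a conjugate pair: the negative imaginary part first).


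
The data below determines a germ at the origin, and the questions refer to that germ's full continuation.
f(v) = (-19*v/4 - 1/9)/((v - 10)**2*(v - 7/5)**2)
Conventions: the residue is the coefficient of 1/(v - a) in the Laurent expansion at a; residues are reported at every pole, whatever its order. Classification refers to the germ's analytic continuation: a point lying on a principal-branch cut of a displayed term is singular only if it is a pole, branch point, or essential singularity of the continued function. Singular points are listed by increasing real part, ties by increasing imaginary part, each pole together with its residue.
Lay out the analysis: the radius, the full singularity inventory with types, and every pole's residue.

Denominator factor (v - 7/5)^2: pole of order 2 at 7/5, modulus 7/5.
Denominator factor (v - 10)^2: pole of order 2 at 10, modulus 10.
The radius of convergence is the smallest modulus among the singular points: 7/5.
At the order-2 pole 7/5 set g(v) = (v - (7/5))^2*f(v) = (-19*v/4 - 1/9)/(v - 10)**2.
Order-2 pole: residue = g'(a); g'(7/5) = -244675/2862252, so the residue is -244675/2862252.
At the order-2 pole 10 set g(v) = (v - (10))^2*f(v) = (-19*v/4 - 1/9)/(v - 7/5)**2.
Order-2 pole: residue = g'(a); g'(10) = 244675/2862252, so the residue is 244675/2862252.
List the singular points by increasing real part (a conjugate pair: the negative imaginary part first).

Radius of convergence at 0: 7/5.
At 7/5: a pole of order 2; residue -244675/2862252.
At 10: a pole of order 2; residue 244675/2862252.


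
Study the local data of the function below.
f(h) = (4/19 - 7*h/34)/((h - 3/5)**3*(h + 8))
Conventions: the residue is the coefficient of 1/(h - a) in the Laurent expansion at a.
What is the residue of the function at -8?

The residue is -75000/25680761.

At the order-1 pole -8 set g(h) = (h - (-8))*f(h) = (4/19 - 7*h/34)/(h - 3/5)**3.
Simple pole: residue = g(a) at a = -8, which is -75000/25680761.


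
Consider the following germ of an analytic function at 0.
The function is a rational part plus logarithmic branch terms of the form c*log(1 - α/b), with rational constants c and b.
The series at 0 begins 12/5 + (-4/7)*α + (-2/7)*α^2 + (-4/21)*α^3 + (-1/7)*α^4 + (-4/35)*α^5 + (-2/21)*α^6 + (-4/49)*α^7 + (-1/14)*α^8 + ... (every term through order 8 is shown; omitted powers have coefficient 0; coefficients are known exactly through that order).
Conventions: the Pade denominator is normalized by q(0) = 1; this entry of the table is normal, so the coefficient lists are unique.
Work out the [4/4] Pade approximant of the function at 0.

Taylor coefficients needed (read off): a_0 = 12/5, a_1 = -4/7, a_2 = -2/7, a_3 = -4/21, a_4 = -1/7, a_5 = -4/35, a_6 = -2/21, a_7 = -4/49, a_8 = -1/14.
Write the denominator as Q(α) = 1 + q1*α + q2*α^2 + q3*α^3 + q4*α^4. Requiring Q*f - P = O(α^9) with deg P <= 4 kills the coefficients of α^5..α^8 in Q*f:
  α^5: a_5 + q1*a_4 + q2*a_3 + q3*a_2 + q4*a_1 = 0, i.e. -4/35 + (-1/7)*q1 + (-4/21)*q2 + (-2/7)*q3 + (-4/7)*q4 = 0.
  α^6: a_6 + q1*a_5 + q2*a_4 + q3*a_3 + q4*a_2 = 0, i.e. -2/21 + (-4/35)*q1 + (-1/7)*q2 + (-4/21)*q3 + (-2/7)*q4 = 0.
  α^7: a_7 + q1*a_6 + q2*a_5 + q3*a_4 + q4*a_3 = 0, i.e. -4/49 + (-2/21)*q1 + (-4/35)*q2 + (-1/7)*q3 + (-4/21)*q4 = 0.
  α^8: a_8 + q1*a_7 + q2*a_6 + q3*a_5 + q4*a_4 = 0, i.e. -1/14 + (-4/49)*q1 + (-2/21)*q2 + (-4/35)*q3 + (-1/7)*q4 = 0.
Solving this linear system: q1 = -2, q2 = 9/7, q3 = -2/7, q4 = 1/70.
The numerator is Q*f truncated at degree 4: P0 = a_0 = 12/5; P1 = a_1 + q1*a_0 = -188/35; P2 = a_2 + q1*a_1 + q2*a_0 = 138/35; P3 = a_3 + q1*a_2 + q2*a_1 + q3*a_0 = -764/735; P4 = a_4 + q1*a_3 + q2*a_2 + q3*a_1 + q4*a_0 = 251/3675.

The Pade approximant has numerator coefficients [12/5, -188/35, 138/35, -764/735, 251/3675]; denominator coefficients [1, -2, 9/7, -2/7, 1/70].


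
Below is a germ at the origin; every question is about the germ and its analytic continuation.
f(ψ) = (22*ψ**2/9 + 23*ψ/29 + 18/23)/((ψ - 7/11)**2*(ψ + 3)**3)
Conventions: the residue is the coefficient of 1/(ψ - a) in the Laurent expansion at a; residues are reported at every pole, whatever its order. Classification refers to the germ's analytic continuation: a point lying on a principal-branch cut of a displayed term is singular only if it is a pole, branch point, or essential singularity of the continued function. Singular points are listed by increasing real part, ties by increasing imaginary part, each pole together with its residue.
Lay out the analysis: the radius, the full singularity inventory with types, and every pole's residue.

Denominator factor (ψ - 7/11)^2: pole of order 2 at 7/11, modulus 7/11.
Denominator factor (ψ + 3)^3: pole of order 3 at -3, modulus 3.
The radius of convergence is the smallest modulus among the singular points: 7/11.
At the order-3 pole -3 set g(ψ) = (ψ - (-3))^3*f(ψ) = (22*ψ**2/9 + 23*ψ/29 + 18/23)/(ψ - 7/11)**2.
Order-3 pole: residue = g''(a)/2; g''(-3) = -647354477/7683840000, so the residue is -647354477/15367680000.
At the order-2 pole 7/11 set g(ψ) = (ψ - (7/11))^2*f(ψ) = (22*ψ**2/9 + 23*ψ/29 + 18/23)/(ψ + 3)**3.
Order-2 pole: residue = g'(a); g'(7/11) = 647354477/15367680000, so the residue is 647354477/15367680000.
List the singular points by increasing real part (a conjugate pair: the negative imaginary part first).

Radius of convergence at 0: 7/11.
At -3: a pole of order 3; residue -647354477/15367680000.
At 7/11: a pole of order 2; residue 647354477/15367680000.


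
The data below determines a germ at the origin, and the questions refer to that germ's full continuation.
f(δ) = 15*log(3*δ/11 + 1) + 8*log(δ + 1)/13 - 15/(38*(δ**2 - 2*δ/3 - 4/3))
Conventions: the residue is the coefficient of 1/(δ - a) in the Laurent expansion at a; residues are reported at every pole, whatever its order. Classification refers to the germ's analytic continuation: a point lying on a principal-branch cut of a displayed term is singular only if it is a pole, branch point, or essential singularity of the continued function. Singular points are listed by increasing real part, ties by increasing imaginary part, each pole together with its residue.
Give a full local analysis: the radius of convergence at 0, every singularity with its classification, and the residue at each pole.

Radius of convergence at 0: -1/3 + (1/3)*sqrt(13).
At -11/3: a logarithmic branch point.
At -1: a logarithmic branch point.
At 1/3 - (1/3)*sqrt(13): a pole of order 1; residue (45/988)*sqrt(13).
At 1/3 + (1/3)*sqrt(13): a pole of order 1; residue -(45/988)*sqrt(13).

Denominator factor (δ**2 - 2*δ/3 - 4/3): discriminant 52/9, real irrational roots 1/3 + (1/3)*sqrt(13) and 1/3 - (1/3)*sqrt(13); poles of order 1, moduli 1/3 + (1/3)*sqrt(13) and -1/3 + (1/3)*sqrt(13).
Branch term (15)*log(1 - δ/(-11/3)): its argument vanishes at δ = -11/3, a logarithmic branch point, modulus 11/3.
Branch term (8/13)*log(1 - δ/(-1)): its argument vanishes at δ = -1, a logarithmic branch point, modulus 1.
The radius of convergence is the smallest modulus among the singular points: -1/3 + (1/3)*sqrt(13).
The branch terms are analytic at 1/3 - (1/3)*sqrt(13) and contribute nothing to the residue; only the rational part matters.
The factor δ**2 - 2*δ/3 - 4/3 splits as (δ - a)(δ - a') with a = 1/3 - (1/3)*sqrt(13), a' = 1/3 + (1/3)*sqrt(13). At the order-1 pole a set g(δ) = (δ - a)*(rational part) = [-15/38] / (δ - a').
Simple pole: residue = g(a) at a = 1/3 - (1/3)*sqrt(13), which is (45/988)*sqrt(13).
The branch terms are analytic at 1/3 + (1/3)*sqrt(13) and contribute nothing to the residue; only the rational part matters.
The factor δ**2 - 2*δ/3 - 4/3 splits as (δ - a)(δ - a') with a = 1/3 + (1/3)*sqrt(13), a' = 1/3 - (1/3)*sqrt(13). At the order-1 pole a set g(δ) = (δ - a)*(rational part) = [-15/38] / (δ - a').
Simple pole: residue = g(a) at a = 1/3 + (1/3)*sqrt(13), which is -(45/988)*sqrt(13).
List the singular points by increasing real part (a conjugate pair: the negative imaginary part first).


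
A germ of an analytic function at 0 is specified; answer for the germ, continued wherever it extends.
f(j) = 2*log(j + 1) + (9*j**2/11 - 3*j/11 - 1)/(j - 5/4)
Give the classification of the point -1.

The point is a logarithmic branch point.

The term (2)*log(1 - j/(-1)) has argument 1 - -1/(-1) = 0 at -1: a logarithmic (infinitely-sheeted) branch point; the remaining terms are analytic or single-valued there.
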